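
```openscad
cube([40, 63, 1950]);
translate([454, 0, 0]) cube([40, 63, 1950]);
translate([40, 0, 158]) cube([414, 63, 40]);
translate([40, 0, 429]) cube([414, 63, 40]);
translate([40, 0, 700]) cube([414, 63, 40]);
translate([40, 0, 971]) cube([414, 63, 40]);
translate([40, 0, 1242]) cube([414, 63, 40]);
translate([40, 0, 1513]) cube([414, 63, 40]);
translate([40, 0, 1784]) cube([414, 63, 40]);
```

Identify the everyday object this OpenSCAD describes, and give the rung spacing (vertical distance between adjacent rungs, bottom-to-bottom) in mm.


A ladder. The rung spacing is 271 mm.

Two tall 40×63 posts with 7 short bars between them — a ladder. Adjacent rungs sit at z = 158 and z = 429, so the spacing is 429 − 158 = 271 mm.


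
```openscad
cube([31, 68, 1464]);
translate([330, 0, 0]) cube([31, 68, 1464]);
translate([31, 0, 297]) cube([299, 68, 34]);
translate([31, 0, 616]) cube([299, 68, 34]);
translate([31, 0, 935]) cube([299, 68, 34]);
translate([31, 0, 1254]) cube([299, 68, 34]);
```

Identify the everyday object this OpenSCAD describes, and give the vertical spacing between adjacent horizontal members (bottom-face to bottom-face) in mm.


A ladder. The rung spacing is 319 mm.

Two tall 31×68 posts with 4 short bars between them — a ladder. Adjacent rungs sit at z = 297 and z = 616, so the spacing is 616 − 297 = 319 mm.


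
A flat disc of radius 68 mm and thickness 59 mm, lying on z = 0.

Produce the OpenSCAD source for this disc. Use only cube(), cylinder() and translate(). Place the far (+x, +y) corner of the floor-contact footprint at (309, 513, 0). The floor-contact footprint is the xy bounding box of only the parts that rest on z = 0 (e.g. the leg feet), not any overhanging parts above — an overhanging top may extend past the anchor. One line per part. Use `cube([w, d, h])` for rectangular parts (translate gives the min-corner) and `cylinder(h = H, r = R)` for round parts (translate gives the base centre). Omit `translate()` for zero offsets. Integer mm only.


translate([241, 445, 0]) cylinder(h = 59, r = 68);


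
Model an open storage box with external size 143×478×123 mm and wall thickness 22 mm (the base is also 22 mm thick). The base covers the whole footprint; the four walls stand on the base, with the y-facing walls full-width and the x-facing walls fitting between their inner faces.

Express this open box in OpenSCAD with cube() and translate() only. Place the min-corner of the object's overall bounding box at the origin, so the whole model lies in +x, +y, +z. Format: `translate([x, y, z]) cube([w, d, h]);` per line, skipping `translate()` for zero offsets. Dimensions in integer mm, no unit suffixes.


cube([143, 478, 22]);
translate([0, 0, 22]) cube([143, 22, 101]);
translate([0, 456, 22]) cube([143, 22, 101]);
translate([0, 22, 22]) cube([22, 434, 101]);
translate([121, 22, 22]) cube([22, 434, 101]);


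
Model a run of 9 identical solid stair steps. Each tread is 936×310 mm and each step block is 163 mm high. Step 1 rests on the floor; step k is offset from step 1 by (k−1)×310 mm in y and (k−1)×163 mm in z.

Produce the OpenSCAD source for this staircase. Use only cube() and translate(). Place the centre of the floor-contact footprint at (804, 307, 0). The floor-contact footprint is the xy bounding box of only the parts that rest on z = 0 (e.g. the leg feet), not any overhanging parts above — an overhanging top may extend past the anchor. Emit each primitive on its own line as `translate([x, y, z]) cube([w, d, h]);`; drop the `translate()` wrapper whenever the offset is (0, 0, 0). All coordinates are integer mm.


translate([336, 152, 0]) cube([936, 310, 163]);
translate([336, 462, 163]) cube([936, 310, 163]);
translate([336, 772, 326]) cube([936, 310, 163]);
translate([336, 1082, 489]) cube([936, 310, 163]);
translate([336, 1392, 652]) cube([936, 310, 163]);
translate([336, 1702, 815]) cube([936, 310, 163]);
translate([336, 2012, 978]) cube([936, 310, 163]);
translate([336, 2322, 1141]) cube([936, 310, 163]);
translate([336, 2632, 1304]) cube([936, 310, 163]);


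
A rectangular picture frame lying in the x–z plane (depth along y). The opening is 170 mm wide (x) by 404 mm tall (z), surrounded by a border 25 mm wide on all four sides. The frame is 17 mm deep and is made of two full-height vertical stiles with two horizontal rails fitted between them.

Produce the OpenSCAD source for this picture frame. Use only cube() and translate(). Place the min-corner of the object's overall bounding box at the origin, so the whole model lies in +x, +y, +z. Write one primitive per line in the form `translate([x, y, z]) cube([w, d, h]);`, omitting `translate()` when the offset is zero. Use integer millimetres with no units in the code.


cube([25, 17, 454]);
translate([195, 0, 0]) cube([25, 17, 454]);
translate([25, 0, 0]) cube([170, 17, 25]);
translate([25, 0, 429]) cube([170, 17, 25]);


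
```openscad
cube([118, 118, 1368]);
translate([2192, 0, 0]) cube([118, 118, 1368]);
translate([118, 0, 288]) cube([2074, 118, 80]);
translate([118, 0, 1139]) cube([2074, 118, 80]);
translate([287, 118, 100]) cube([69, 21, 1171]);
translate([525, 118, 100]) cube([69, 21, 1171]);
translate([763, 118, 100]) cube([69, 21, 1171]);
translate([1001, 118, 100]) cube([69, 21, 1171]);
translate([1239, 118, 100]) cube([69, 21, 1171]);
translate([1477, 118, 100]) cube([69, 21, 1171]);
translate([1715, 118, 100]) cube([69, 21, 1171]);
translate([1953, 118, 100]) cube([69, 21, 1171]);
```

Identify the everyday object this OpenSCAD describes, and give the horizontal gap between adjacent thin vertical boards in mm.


A fence section. The picket gap is 169 mm.

Two posts, two rails, 8 pickets — a fence section. Span 2074 mm holds 8 pickets of 69 mm with 9 equal gaps: ⌊(2074 − 8·69) / 9⌋ = 169 mm.


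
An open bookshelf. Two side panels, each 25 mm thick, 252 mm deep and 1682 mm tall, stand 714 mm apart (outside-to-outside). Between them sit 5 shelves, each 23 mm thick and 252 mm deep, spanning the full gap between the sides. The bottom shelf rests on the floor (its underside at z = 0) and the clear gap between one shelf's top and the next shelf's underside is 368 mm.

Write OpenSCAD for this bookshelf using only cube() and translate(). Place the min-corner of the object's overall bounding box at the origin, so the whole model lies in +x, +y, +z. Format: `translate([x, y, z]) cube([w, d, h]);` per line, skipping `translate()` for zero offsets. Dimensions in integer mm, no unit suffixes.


cube([25, 252, 1682]);
translate([689, 0, 0]) cube([25, 252, 1682]);
translate([25, 0, 0]) cube([664, 252, 23]);
translate([25, 0, 391]) cube([664, 252, 23]);
translate([25, 0, 782]) cube([664, 252, 23]);
translate([25, 0, 1173]) cube([664, 252, 23]);
translate([25, 0, 1564]) cube([664, 252, 23]);


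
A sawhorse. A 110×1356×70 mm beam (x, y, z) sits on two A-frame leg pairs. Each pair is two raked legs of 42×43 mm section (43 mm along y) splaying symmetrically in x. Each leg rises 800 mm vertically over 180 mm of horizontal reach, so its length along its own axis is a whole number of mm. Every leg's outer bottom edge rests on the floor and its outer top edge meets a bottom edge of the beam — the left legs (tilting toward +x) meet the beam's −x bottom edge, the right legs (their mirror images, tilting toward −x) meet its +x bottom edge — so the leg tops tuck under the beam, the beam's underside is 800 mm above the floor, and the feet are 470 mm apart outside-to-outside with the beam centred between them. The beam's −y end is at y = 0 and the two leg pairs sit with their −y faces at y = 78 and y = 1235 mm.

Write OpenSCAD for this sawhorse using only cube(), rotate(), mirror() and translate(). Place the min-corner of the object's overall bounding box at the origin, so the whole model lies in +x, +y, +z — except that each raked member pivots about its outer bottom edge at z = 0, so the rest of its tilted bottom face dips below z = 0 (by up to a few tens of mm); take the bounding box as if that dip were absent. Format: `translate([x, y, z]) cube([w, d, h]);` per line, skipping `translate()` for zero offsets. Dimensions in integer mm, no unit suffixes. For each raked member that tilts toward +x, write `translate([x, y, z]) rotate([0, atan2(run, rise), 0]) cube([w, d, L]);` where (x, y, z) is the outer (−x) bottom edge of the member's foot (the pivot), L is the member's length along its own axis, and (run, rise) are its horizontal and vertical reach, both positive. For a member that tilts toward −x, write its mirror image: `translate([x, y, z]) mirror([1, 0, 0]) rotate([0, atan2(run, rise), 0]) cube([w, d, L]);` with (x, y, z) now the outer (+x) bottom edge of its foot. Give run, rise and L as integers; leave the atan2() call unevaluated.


translate([180, 0, 800]) cube([110, 1356, 70]);
translate([0, 78, 0]) rotate([0, atan2(180, 800), 0]) cube([42, 43, 820]);
translate([470, 78, 0]) mirror([1, 0, 0]) rotate([0, atan2(180, 800), 0]) cube([42, 43, 820]);
translate([0, 1235, 0]) rotate([0, atan2(180, 800), 0]) cube([42, 43, 820]);
translate([470, 1235, 0]) mirror([1, 0, 0]) rotate([0, atan2(180, 800), 0]) cube([42, 43, 820]);


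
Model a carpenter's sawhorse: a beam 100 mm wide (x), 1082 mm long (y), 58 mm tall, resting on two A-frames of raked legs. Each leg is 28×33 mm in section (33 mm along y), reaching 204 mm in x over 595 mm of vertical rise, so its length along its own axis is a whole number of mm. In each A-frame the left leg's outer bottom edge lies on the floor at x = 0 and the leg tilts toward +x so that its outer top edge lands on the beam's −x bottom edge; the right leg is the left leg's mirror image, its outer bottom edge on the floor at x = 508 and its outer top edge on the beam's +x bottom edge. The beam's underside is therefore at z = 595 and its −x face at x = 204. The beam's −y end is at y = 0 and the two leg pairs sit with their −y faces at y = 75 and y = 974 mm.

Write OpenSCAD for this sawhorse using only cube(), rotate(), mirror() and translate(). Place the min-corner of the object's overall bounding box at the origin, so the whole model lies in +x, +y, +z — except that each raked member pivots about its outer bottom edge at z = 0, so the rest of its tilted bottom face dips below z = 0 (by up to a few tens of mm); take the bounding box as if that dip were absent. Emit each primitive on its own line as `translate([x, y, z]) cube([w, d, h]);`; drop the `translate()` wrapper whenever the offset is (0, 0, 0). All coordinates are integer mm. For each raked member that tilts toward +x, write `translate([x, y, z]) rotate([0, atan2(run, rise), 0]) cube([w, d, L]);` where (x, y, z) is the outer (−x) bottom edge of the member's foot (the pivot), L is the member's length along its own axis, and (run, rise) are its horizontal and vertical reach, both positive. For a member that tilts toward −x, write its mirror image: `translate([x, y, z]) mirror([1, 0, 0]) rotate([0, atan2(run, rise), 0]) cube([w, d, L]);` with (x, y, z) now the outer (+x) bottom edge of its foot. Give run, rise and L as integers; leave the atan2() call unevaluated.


translate([204, 0, 595]) cube([100, 1082, 58]);
translate([0, 75, 0]) rotate([0, atan2(204, 595), 0]) cube([28, 33, 629]);
translate([508, 75, 0]) mirror([1, 0, 0]) rotate([0, atan2(204, 595), 0]) cube([28, 33, 629]);
translate([0, 974, 0]) rotate([0, atan2(204, 595), 0]) cube([28, 33, 629]);
translate([508, 974, 0]) mirror([1, 0, 0]) rotate([0, atan2(204, 595), 0]) cube([28, 33, 629]);


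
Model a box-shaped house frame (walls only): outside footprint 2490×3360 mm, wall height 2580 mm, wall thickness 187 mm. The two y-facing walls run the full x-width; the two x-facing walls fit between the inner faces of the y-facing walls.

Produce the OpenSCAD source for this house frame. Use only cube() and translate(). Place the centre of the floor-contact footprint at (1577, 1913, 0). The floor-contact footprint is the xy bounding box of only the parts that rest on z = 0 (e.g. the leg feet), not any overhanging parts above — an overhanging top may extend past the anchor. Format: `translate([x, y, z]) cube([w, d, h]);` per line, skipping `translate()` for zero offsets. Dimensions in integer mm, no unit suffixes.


translate([332, 233, 0]) cube([2490, 187, 2580]);
translate([332, 3406, 0]) cube([2490, 187, 2580]);
translate([332, 420, 0]) cube([187, 2986, 2580]);
translate([2635, 420, 0]) cube([187, 2986, 2580]);


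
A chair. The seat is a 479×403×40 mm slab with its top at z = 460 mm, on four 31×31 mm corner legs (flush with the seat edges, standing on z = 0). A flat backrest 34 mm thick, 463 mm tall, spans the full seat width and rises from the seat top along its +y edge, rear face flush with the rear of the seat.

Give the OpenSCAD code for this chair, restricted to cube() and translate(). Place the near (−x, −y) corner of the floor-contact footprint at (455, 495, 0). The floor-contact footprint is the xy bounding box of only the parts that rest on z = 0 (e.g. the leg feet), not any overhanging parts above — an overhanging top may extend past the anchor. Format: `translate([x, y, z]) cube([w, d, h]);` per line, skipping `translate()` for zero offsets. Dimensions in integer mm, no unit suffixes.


translate([455, 495, 420]) cube([479, 403, 40]);
translate([455, 495, 0]) cube([31, 31, 420]);
translate([903, 495, 0]) cube([31, 31, 420]);
translate([455, 867, 0]) cube([31, 31, 420]);
translate([903, 867, 0]) cube([31, 31, 420]);
translate([455, 864, 460]) cube([479, 34, 463]);


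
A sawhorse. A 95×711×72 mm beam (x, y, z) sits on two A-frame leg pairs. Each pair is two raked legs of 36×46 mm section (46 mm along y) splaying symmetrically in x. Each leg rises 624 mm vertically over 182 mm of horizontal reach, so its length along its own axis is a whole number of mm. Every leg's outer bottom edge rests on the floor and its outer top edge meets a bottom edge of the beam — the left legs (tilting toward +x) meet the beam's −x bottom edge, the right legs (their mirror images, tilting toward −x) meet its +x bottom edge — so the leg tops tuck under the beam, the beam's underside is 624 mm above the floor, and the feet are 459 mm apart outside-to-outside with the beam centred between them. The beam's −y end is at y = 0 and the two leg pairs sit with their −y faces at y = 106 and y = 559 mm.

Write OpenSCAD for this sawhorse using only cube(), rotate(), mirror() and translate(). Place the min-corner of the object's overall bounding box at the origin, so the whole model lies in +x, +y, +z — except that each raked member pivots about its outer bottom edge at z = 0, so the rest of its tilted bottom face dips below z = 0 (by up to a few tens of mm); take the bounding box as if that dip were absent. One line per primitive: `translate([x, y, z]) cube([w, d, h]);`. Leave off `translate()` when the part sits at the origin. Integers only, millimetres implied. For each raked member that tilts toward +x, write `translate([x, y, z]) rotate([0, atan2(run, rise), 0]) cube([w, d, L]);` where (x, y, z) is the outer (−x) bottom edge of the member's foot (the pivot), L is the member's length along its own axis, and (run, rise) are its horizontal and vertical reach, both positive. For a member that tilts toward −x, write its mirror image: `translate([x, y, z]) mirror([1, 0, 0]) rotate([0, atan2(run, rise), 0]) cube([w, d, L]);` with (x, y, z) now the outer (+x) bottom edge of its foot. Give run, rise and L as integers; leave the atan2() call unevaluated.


translate([182, 0, 624]) cube([95, 711, 72]);
translate([0, 106, 0]) rotate([0, atan2(182, 624), 0]) cube([36, 46, 650]);
translate([459, 106, 0]) mirror([1, 0, 0]) rotate([0, atan2(182, 624), 0]) cube([36, 46, 650]);
translate([0, 559, 0]) rotate([0, atan2(182, 624), 0]) cube([36, 46, 650]);
translate([459, 559, 0]) mirror([1, 0, 0]) rotate([0, atan2(182, 624), 0]) cube([36, 46, 650]);


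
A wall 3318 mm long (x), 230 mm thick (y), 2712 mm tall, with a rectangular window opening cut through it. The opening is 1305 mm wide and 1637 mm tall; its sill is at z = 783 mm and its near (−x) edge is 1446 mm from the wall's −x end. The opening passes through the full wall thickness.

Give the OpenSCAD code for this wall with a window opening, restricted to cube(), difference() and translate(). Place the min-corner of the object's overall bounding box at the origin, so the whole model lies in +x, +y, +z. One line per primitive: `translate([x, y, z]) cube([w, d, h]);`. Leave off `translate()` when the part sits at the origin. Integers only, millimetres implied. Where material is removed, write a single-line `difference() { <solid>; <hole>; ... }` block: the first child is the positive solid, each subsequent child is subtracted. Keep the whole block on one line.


difference() { cube([3318, 230, 2712]); translate([1446, 0, 783]) cube([1305, 230, 1637]); }


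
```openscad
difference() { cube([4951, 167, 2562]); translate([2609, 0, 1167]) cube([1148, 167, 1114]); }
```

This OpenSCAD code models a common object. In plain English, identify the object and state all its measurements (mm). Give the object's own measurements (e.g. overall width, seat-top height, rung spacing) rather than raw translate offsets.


A wall 4951 mm long (x), 167 mm thick (y), 2562 mm tall, with a rectangular window opening cut through it. The opening is 1148 mm wide and 1114 mm tall; its sill is at z = 1167 mm and its near (−x) edge is 2609 mm from the wall's −x end. The opening passes through the full wall thickness.


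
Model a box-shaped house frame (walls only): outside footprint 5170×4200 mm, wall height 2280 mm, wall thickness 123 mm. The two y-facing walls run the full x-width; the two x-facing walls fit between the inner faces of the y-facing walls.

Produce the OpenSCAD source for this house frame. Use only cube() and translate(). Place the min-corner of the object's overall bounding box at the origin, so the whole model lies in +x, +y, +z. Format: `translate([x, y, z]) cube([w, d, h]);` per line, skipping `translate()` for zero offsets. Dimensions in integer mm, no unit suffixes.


cube([5170, 123, 2280]);
translate([0, 4077, 0]) cube([5170, 123, 2280]);
translate([0, 123, 0]) cube([123, 3954, 2280]);
translate([5047, 123, 0]) cube([123, 3954, 2280]);


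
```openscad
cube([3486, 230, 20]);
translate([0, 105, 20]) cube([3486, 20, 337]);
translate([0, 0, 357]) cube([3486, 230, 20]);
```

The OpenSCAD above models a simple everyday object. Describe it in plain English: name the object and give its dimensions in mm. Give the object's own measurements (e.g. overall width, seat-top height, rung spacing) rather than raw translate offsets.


An I-beam lying along x, 3486 mm long. Overall section height 377 mm. Two flanges 230 mm wide (y) and 20 mm thick, one on the floor and one at the top; a web 20 mm thick runs between them, centred on the flange width.


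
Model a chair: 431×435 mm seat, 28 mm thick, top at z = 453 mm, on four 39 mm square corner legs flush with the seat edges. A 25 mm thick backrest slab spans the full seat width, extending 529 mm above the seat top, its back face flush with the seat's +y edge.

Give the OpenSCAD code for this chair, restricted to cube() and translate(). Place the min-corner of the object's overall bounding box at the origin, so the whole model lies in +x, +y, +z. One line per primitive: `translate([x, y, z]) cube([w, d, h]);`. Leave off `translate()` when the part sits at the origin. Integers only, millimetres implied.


// leg_h = 453 - 28 = 425
translate([0, 0, 425]) cube([431, 435, 28]);
cube([39, 39, 425]);
translate([392, 0, 0]) cube([39, 39, 425]);
translate([0, 396, 0]) cube([39, 39, 425]);
translate([392, 396, 0]) cube([39, 39, 425]);
translate([0, 410, 453]) cube([431, 25, 529]);


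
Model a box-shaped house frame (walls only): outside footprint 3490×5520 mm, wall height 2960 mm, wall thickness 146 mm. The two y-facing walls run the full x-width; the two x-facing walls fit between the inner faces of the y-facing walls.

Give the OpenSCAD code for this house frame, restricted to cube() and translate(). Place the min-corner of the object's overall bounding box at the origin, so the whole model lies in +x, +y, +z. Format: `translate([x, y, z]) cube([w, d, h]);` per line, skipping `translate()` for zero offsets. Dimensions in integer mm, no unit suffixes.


cube([3490, 146, 2960]);
translate([0, 5374, 0]) cube([3490, 146, 2960]);
translate([0, 146, 0]) cube([146, 5228, 2960]);
translate([3344, 146, 0]) cube([146, 5228, 2960]);


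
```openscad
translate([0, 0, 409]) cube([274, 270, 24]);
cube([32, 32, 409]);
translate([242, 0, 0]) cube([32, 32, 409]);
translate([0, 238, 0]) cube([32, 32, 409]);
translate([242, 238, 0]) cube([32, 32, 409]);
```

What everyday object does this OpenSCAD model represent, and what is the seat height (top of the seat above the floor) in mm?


A stool. The seat height is 433 mm.

A 274×270×24 slab at z = 409 on four corner posts — a stool. The seat top is 409 + 24 = 433 mm.


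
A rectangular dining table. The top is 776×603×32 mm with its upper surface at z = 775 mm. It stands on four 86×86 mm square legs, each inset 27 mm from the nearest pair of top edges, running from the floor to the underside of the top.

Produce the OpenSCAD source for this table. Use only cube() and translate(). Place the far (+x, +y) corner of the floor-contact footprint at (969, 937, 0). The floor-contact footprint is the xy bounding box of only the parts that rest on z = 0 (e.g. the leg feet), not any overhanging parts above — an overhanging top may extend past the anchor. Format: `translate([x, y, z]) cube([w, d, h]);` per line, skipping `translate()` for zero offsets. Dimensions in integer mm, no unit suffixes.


translate([220, 361, 743]) cube([776, 603, 32]);
translate([247, 388, 0]) cube([86, 86, 743]);
translate([883, 388, 0]) cube([86, 86, 743]);
translate([247, 851, 0]) cube([86, 86, 743]);
translate([883, 851, 0]) cube([86, 86, 743]);


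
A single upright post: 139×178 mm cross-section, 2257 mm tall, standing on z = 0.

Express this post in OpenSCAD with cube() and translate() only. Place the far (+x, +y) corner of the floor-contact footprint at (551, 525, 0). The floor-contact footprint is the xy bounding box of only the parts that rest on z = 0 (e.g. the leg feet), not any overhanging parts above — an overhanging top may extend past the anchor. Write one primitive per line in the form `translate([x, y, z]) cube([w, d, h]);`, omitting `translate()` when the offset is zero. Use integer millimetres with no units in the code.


translate([412, 347, 0]) cube([139, 178, 2257]);


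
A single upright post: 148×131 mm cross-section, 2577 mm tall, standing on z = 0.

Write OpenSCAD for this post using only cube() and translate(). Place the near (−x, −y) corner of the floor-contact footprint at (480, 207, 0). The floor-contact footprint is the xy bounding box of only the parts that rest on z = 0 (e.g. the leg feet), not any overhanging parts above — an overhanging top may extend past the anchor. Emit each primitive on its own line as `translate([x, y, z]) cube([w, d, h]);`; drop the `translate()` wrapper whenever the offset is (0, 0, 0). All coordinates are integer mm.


translate([480, 207, 0]) cube([148, 131, 2577]);


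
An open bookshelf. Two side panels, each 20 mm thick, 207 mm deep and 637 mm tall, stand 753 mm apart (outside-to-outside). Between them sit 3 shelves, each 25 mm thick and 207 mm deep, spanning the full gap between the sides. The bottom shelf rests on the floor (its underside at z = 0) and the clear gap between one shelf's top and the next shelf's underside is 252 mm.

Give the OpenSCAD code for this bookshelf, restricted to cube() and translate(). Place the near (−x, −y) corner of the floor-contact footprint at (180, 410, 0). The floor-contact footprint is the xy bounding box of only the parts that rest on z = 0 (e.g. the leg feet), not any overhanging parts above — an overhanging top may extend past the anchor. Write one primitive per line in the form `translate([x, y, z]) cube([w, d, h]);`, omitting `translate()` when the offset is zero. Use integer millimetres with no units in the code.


translate([180, 410, 0]) cube([20, 207, 637]);
translate([913, 410, 0]) cube([20, 207, 637]);
translate([200, 410, 0]) cube([713, 207, 25]);
translate([200, 410, 277]) cube([713, 207, 25]);
translate([200, 410, 554]) cube([713, 207, 25]);


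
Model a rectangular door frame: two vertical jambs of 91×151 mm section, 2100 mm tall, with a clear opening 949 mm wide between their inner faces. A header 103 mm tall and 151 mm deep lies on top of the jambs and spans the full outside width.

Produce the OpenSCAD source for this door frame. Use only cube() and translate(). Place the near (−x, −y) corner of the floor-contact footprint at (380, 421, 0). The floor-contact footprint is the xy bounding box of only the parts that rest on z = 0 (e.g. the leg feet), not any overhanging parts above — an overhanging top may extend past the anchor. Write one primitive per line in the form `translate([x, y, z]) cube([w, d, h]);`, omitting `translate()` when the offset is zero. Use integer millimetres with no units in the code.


translate([380, 421, 0]) cube([91, 151, 2100]);
translate([1420, 421, 0]) cube([91, 151, 2100]);
translate([380, 421, 2100]) cube([1131, 151, 103]);


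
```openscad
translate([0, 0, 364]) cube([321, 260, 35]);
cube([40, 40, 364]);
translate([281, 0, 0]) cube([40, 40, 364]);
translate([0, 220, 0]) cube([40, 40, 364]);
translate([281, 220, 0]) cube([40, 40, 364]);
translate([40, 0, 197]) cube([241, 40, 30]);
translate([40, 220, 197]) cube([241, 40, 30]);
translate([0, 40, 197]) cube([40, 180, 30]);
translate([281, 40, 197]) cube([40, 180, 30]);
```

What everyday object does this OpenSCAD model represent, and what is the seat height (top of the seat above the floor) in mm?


A stool. The seat height is 399 mm.

A 321×260×35 slab at z = 364 on four corner posts — a stool. The seat top is 364 + 35 = 399 mm.


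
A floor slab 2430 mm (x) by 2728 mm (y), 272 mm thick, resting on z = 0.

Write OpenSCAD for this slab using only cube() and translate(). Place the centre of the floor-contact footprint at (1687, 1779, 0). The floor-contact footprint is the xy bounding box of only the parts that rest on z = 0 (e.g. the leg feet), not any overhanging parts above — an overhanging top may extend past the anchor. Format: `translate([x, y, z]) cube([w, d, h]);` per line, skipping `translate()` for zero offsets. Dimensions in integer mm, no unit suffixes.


translate([472, 415, 0]) cube([2430, 2728, 272]);


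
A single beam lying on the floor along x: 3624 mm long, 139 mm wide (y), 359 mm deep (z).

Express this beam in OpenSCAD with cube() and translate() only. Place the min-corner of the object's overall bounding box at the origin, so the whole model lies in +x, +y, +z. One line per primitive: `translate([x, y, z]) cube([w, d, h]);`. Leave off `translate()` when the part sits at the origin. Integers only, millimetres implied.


cube([3624, 139, 359]);


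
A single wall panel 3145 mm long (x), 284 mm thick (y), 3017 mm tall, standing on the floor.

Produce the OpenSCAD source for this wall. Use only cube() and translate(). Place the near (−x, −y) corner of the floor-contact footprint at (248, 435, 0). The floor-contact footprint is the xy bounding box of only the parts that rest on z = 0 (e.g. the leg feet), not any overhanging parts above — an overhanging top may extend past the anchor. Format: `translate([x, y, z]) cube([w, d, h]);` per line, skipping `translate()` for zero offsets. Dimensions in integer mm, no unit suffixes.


translate([248, 435, 0]) cube([3145, 284, 3017]);


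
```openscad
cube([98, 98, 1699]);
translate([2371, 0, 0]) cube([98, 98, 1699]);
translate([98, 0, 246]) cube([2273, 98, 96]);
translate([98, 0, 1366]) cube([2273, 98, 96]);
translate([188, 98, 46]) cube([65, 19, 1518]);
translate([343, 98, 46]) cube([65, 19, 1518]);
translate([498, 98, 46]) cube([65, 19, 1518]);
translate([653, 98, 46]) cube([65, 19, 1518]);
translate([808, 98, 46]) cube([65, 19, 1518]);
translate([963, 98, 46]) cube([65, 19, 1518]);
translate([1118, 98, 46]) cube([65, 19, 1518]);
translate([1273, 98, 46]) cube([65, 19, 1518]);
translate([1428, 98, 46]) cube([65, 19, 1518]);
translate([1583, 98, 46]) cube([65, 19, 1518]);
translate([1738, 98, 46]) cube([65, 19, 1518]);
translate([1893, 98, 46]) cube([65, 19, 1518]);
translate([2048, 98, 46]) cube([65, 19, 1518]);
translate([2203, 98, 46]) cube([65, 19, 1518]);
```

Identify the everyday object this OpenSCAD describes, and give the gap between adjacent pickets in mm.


A fence section. The picket gap is 90 mm.

Two posts, two rails, 14 pickets — a fence section. Span 2273 mm holds 14 pickets of 65 mm with 15 equal gaps: ⌊(2273 − 14·65) / 15⌋ = 90 mm.


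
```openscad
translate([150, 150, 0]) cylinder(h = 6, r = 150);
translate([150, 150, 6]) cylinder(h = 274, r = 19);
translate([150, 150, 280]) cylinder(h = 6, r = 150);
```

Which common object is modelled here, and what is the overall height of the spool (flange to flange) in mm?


A spool. The overall height is 286 mm.

Three coaxial cylinders, large–small–large — a spool. Two 6 mm flanges and a 274 mm core give 6 + 274 + 6 = 286 mm.


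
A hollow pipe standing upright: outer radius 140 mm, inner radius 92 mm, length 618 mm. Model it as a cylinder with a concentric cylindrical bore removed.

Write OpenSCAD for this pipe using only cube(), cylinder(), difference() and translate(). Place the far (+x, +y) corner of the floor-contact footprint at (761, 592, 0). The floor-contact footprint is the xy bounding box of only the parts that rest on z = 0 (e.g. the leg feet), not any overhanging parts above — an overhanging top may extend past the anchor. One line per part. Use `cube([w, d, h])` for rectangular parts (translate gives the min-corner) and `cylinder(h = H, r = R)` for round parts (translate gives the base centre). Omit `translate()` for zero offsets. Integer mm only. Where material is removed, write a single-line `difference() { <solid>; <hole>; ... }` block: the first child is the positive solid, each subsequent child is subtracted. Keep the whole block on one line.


difference() { translate([621, 452, 0]) cylinder(h = 618, r = 140); translate([621, 452, 0]) cylinder(h = 618, r = 92); }


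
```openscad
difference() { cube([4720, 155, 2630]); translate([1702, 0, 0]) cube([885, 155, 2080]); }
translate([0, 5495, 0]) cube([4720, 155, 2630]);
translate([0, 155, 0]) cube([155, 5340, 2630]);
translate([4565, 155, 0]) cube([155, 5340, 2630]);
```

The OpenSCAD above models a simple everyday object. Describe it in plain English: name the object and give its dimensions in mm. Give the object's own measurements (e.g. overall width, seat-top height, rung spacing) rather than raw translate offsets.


A single room: four walls, each 2630 mm tall and 155 mm thick, enclosing an outside footprint 4720×5650 mm (x × y), no floor or roof. The front and back walls (−y and +y sides) run the full x-width; the side walls fit between their inner faces. A door opening 885 mm wide and 2080 mm tall is cut through the front wall from the floor up, its −x edge 1702 mm from the wall's −x end.


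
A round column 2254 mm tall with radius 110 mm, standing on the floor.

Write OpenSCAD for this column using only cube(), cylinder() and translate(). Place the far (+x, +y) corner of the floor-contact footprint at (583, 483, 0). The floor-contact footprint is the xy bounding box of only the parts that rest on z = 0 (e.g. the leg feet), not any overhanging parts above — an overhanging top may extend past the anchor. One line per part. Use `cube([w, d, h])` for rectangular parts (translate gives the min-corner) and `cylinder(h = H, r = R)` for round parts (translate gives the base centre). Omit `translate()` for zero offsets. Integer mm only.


translate([473, 373, 0]) cylinder(h = 2254, r = 110);


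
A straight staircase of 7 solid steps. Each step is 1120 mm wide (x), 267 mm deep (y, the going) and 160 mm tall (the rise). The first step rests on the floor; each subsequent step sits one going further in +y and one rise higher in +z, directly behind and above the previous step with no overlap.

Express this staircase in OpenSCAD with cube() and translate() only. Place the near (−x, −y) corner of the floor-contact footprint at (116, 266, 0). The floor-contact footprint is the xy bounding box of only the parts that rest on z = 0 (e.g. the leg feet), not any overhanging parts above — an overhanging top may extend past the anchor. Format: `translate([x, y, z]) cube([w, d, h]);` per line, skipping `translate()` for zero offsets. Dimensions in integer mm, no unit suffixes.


translate([116, 266, 0]) cube([1120, 267, 160]);
translate([116, 533, 160]) cube([1120, 267, 160]);
translate([116, 800, 320]) cube([1120, 267, 160]);
translate([116, 1067, 480]) cube([1120, 267, 160]);
translate([116, 1334, 640]) cube([1120, 267, 160]);
translate([116, 1601, 800]) cube([1120, 267, 160]);
translate([116, 1868, 960]) cube([1120, 267, 160]);


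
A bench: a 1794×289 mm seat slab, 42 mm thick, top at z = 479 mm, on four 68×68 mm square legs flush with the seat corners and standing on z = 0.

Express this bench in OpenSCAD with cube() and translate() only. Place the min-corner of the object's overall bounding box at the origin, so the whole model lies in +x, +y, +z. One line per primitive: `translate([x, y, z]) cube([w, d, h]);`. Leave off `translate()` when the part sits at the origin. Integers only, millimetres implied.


translate([0, 0, 437]) cube([1794, 289, 42]);
cube([68, 68, 437]);
translate([0, 221, 0]) cube([68, 68, 437]);
translate([1726, 0, 0]) cube([68, 68, 437]);
translate([1726, 221, 0]) cube([68, 68, 437]);


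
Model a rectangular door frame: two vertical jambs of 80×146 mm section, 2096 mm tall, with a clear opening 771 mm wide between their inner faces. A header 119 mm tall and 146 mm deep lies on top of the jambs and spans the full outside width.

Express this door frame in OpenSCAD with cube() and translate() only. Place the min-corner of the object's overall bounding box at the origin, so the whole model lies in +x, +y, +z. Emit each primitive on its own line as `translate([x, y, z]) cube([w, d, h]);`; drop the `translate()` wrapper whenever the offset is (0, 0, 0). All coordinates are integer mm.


cube([80, 146, 2096]);
translate([851, 0, 0]) cube([80, 146, 2096]);
translate([0, 0, 2096]) cube([931, 146, 119]);


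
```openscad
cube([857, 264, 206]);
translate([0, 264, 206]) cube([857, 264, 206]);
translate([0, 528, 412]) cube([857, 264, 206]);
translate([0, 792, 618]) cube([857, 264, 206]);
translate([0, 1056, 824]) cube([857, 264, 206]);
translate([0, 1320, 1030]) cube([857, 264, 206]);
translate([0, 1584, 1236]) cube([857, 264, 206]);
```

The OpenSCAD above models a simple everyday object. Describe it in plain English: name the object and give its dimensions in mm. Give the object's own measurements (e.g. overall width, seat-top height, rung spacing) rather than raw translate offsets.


A straight staircase of 7 solid steps. Each step is 857 mm wide (x), 264 mm deep (y, the going) and 206 mm tall (the rise). The first step rests on the floor; each subsequent step sits one going further in +y and one rise higher in +z, directly behind and above the previous step with no overlap.


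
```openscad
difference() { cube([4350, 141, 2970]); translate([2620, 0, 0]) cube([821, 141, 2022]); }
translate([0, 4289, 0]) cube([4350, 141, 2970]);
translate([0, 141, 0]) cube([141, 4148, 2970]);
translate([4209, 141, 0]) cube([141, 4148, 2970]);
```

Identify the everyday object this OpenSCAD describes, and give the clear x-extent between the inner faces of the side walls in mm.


A single room. The interior width is 4068 mm.

Four walls enclosing a rectangle with a door in the front wall — a room. Outside width 4350 minus two 141 mm walls gives 4068 mm.


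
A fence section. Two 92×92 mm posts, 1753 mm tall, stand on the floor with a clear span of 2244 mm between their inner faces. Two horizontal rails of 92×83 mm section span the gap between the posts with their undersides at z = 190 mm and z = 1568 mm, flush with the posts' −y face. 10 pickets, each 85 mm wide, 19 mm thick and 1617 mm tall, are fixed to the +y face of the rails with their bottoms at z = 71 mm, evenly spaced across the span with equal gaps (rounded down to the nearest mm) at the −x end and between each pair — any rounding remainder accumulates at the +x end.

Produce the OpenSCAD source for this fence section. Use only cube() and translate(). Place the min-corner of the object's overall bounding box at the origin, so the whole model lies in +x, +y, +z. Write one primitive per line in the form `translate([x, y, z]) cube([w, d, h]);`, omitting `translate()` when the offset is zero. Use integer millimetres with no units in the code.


cube([92, 92, 1753]);
translate([2336, 0, 0]) cube([92, 92, 1753]);
translate([92, 0, 190]) cube([2244, 92, 83]);
translate([92, 0, 1568]) cube([2244, 92, 83]);
translate([218, 92, 71]) cube([85, 19, 1617]);
translate([429, 92, 71]) cube([85, 19, 1617]);
translate([640, 92, 71]) cube([85, 19, 1617]);
translate([851, 92, 71]) cube([85, 19, 1617]);
translate([1062, 92, 71]) cube([85, 19, 1617]);
translate([1273, 92, 71]) cube([85, 19, 1617]);
translate([1484, 92, 71]) cube([85, 19, 1617]);
translate([1695, 92, 71]) cube([85, 19, 1617]);
translate([1906, 92, 71]) cube([85, 19, 1617]);
translate([2117, 92, 71]) cube([85, 19, 1617]);


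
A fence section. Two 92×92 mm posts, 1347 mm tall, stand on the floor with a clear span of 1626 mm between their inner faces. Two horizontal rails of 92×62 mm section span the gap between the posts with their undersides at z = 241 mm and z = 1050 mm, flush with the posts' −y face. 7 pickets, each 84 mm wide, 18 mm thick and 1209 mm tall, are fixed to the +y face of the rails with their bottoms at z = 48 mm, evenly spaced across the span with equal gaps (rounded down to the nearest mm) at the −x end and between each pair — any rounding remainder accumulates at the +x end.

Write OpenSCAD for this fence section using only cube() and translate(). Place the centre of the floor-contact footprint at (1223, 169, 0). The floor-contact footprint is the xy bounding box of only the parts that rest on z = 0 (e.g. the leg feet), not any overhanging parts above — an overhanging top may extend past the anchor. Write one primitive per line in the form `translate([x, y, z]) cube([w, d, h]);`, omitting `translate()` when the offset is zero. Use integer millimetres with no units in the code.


translate([318, 123, 0]) cube([92, 92, 1347]);
translate([2036, 123, 0]) cube([92, 92, 1347]);
translate([410, 123, 241]) cube([1626, 92, 62]);
translate([410, 123, 1050]) cube([1626, 92, 62]);
translate([539, 215, 48]) cube([84, 18, 1209]);
translate([752, 215, 48]) cube([84, 18, 1209]);
translate([965, 215, 48]) cube([84, 18, 1209]);
translate([1178, 215, 48]) cube([84, 18, 1209]);
translate([1391, 215, 48]) cube([84, 18, 1209]);
translate([1604, 215, 48]) cube([84, 18, 1209]);
translate([1817, 215, 48]) cube([84, 18, 1209]);


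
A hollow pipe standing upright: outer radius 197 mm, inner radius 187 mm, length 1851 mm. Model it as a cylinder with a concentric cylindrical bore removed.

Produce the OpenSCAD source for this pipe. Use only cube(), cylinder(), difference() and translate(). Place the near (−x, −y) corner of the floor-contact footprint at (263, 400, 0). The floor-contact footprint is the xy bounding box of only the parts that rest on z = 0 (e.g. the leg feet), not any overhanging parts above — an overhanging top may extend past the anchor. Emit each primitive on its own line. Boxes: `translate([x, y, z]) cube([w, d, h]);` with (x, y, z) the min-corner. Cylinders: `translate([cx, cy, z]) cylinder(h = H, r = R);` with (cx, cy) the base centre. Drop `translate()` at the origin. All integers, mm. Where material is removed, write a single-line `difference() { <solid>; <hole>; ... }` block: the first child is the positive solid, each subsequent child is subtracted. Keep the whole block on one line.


difference() { translate([460, 597, 0]) cylinder(h = 1851, r = 197); translate([460, 597, 0]) cylinder(h = 1851, r = 187); }
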